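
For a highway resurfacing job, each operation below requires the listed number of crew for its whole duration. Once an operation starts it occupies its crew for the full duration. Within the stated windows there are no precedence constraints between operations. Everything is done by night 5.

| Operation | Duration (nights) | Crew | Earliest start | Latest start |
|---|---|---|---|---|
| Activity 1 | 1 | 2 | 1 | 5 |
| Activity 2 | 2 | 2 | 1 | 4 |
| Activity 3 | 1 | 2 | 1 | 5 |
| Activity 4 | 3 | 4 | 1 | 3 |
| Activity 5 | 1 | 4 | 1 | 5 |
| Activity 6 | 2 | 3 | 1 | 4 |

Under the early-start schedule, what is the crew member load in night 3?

4

At early start, night 3 has: Activity 4.
Demand: 4 = 4.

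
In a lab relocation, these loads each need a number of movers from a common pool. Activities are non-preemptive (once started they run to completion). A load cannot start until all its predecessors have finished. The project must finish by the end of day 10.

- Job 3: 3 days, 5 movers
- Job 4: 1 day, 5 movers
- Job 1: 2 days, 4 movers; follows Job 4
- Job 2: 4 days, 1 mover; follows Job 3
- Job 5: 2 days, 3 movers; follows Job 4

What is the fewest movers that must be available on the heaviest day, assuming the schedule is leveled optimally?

5

Early-start (Job 3@1, Job 4@1, Job 1@2, Job 2@4, Job 5@2) gives peak 12: d1:10  d2:12  d3:12  d4:1  d5:1  d6:1  d7:1  d8:0  d9:0  d10:0.
Shift Job 4→4, Job 1→5, Job 2→5, Job 5→7.
Schedule Job 3@1, Job 4@4, Job 1@5, Job 2@5, Job 5@7: d1:5  d2:5  d3:5  d4:5  d5:5  d6:5  d7:4  d8:4  d9:0  d10:0 — peak 5.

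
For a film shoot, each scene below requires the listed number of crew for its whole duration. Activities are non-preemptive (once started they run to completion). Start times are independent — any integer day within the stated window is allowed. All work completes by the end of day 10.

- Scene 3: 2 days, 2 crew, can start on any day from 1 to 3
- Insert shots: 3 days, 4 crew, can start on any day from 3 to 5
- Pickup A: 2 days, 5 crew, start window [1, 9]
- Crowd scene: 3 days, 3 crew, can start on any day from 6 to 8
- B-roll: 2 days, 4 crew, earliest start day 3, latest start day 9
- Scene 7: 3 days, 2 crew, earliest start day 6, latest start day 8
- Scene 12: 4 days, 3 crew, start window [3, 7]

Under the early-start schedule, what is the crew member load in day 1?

7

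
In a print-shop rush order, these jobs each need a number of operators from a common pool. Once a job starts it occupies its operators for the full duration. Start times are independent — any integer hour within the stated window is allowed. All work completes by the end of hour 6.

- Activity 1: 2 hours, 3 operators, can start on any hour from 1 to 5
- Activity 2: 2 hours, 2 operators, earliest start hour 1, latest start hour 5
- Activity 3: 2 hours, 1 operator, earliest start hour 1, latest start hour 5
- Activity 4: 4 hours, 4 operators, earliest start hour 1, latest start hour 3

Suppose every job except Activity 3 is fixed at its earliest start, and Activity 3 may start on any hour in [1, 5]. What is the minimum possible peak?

Activity 3@1: h1:10  h2:10  h3:4  h4:4  h5:0  h6:0 → peak 10
Activity 3@2: h1:9  h2:10  h3:5  h4:4  h5:0  h6:0 → peak 10
Activity 3@3: h1:9  h2:9  h3:5  h4:5  h5:0  h6:0 → peak 9
Activity 3@4: h1:9  h2:9  h3:4  h4:5  h5:1  h6:0 → peak 9
Activity 3@5: h1:9  h2:9  h3:4  h4:4  h5:1  h6:1 → peak 9
Best is Activity 3@3, peak 9.

9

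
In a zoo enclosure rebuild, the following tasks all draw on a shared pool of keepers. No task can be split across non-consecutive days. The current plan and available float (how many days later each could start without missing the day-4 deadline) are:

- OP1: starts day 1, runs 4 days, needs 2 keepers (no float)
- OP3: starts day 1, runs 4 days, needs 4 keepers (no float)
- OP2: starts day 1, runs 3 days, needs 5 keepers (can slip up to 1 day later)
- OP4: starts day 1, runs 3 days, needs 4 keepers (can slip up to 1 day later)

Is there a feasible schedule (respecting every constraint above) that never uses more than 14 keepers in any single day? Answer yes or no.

no

The minimum achievable peak is 15; 14 < 15, so no feasible schedule stays within the cap.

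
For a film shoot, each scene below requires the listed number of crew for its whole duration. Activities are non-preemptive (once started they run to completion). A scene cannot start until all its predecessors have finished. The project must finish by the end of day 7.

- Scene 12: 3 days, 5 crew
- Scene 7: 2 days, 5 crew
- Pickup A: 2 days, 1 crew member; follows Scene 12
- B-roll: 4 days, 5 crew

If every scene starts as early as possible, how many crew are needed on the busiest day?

15

Early-start schedule: Scene 12@1, Scene 7@1, Pickup A@4, B-roll@1.
Load per day: day 1: 15, day 2: 15, day 3: 10, day 4: 6, day 5: 1, day 6: 0, day 7: 0.
Peak is 15.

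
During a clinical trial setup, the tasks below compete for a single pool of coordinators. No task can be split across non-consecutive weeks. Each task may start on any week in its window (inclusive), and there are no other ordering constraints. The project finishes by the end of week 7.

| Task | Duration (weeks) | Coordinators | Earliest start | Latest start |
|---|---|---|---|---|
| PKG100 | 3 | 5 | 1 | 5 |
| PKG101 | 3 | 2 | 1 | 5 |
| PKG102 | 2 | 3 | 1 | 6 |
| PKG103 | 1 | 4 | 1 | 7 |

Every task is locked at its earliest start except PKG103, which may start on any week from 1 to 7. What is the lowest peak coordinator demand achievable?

PKG103@1: w1:14  w2:10  w3:7  w4:0  w5:0  w6:0  w7:0 → peak 14
PKG103@2: w1:10  w2:14  w3:7  w4:0  w5:0  w6:0  w7:0 → peak 14
PKG103@3: w1:10  w2:10  w3:11  w4:0  w5:0  w6:0  w7:0 → peak 11
PKG103@4: w1:10  w2:10  w3:7  w4:4  w5:0  w6:0  w7:0 → peak 10
PKG103@5: w1:10  w2:10  w3:7  w4:0  w5:4  w6:0  w7:0 → peak 10
PKG103@6: w1:10  w2:10  w3:7  w4:0  w5:0  w6:4  w7:0 → peak 10
PKG103@7: w1:10  w2:10  w3:7  w4:0  w5:0  w6:0  w7:4 → peak 10
Best is PKG103@4, peak 10.

10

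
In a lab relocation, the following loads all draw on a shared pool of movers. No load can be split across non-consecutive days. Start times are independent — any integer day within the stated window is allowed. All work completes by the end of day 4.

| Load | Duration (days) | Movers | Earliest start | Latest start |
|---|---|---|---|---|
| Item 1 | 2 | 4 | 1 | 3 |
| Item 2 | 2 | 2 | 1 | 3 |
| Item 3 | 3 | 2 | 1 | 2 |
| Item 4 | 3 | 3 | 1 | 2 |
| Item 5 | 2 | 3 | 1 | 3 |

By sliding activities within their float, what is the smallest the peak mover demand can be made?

10

Early-start (Item 1@1, Item 2@1, Item 3@1, Item 4@1, Item 5@1) gives peak 14: d1:14  d2:14  d3:5  d4:0.
Shift Item 2→3, Item 5→3.
Schedule Item 1@1, Item 2@3, Item 3@1, Item 4@1, Item 5@3: d1:9  d2:9  d3:10  d4:5 — peak 10.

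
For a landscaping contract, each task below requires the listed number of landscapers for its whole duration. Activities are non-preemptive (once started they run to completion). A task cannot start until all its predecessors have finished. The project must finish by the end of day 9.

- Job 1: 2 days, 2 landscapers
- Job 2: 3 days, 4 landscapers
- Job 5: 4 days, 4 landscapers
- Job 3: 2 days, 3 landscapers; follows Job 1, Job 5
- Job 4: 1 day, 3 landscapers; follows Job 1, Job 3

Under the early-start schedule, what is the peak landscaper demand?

Early-start schedule: Job 1@1, Job 2@1, Job 5@1, Job 3@5, Job 4@7.
Load per day: day 1: 10, day 2: 10, day 3: 8, day 4: 4, day 5: 3, day 6: 3, day 7: 3, day 8: 0, day 9: 0.
Peak is 10.

10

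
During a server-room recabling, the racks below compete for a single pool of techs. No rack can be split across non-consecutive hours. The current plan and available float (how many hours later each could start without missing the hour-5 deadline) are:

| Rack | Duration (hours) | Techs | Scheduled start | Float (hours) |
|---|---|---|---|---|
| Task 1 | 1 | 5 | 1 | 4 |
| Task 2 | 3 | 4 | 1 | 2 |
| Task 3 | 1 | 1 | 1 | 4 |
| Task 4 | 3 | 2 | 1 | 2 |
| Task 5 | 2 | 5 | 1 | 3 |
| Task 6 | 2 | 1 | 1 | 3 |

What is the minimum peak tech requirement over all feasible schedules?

9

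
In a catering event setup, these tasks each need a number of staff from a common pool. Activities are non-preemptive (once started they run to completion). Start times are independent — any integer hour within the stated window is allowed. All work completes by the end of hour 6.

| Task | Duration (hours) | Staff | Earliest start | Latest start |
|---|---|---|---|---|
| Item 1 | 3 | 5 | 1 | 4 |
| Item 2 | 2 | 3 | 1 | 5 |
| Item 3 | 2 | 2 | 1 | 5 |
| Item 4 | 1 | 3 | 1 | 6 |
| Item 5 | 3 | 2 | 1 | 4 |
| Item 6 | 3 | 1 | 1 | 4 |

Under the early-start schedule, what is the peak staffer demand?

Early-start schedule: Item 1@1, Item 2@1, Item 3@1, Item 4@1, Item 5@1, Item 6@1.
Load per hour: hour 1: 16, hour 2: 13, hour 3: 8, hour 4: 0, hour 5: 0, hour 6: 0.
Peak is 16.

16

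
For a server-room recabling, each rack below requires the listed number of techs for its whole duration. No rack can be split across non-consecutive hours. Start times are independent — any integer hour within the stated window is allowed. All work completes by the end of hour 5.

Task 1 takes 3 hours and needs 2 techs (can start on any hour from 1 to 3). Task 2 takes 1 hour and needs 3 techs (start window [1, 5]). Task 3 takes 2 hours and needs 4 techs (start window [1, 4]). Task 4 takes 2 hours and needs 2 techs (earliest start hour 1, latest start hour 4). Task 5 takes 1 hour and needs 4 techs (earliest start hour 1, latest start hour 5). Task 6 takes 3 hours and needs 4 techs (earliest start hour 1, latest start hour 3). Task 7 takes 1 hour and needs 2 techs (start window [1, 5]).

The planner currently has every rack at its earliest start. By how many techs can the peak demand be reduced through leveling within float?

Early-start peak: h1:21  h2:12  h3:6  h4:0  h5:0 ⇒ 21.
Leveled (Task 1@1, Task 2@1, Task 3@4, Task 4@1, Task 5@2, Task 6@3, Task 7@3): h1:7  h2:8  h3:8  h4:8  h5:8 ⇒ 8.
Reduction 21 − 8 = 13.

13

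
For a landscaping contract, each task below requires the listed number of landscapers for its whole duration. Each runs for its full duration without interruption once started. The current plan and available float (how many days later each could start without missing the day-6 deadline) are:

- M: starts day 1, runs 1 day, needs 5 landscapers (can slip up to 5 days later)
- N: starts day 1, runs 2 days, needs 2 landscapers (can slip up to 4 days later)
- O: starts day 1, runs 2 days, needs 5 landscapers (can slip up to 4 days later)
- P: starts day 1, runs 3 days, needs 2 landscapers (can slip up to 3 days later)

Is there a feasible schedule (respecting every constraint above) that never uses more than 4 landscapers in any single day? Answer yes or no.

Total landscaper-days = 25; over 6 days the average is 25/6 > 4, so some day must exceed 4.

no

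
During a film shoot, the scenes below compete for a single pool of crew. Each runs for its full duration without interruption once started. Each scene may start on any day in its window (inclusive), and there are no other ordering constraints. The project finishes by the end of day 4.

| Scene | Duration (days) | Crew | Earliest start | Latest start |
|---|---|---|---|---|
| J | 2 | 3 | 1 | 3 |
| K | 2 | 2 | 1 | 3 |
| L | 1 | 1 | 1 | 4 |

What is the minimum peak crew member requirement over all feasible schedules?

3

Early-start (J@1, K@1, L@1) gives peak 6: d1:6  d2:5  d3:0  d4:0.
Shift K→3, L→3.
Schedule J@1, K@3, L@3: d1:3  d2:3  d3:3  d4:2 — peak 3.
Total crew member-days = 11 over 4 days ⇒ peak ≥ ⌈11/4⌉ = 3, so 3 is optimal.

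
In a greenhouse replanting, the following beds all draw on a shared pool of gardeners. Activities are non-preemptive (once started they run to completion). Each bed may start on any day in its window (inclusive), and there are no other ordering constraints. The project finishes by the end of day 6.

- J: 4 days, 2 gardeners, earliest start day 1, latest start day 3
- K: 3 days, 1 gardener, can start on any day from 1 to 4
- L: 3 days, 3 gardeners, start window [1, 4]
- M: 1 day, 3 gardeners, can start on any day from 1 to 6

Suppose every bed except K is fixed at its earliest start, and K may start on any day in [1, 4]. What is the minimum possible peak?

K@1: d1:9  d2:6  d3:6  d4:2  d5:0  d6:0 → peak 9
K@2: d1:8  d2:6  d3:6  d4:3  d5:0  d6:0 → peak 8
K@3: d1:8  d2:5  d3:6  d4:3  d5:1  d6:0 → peak 8
K@4: d1:8  d2:5  d3:5  d4:3  d5:1  d6:1 → peak 8
Best is K@2, peak 8.

8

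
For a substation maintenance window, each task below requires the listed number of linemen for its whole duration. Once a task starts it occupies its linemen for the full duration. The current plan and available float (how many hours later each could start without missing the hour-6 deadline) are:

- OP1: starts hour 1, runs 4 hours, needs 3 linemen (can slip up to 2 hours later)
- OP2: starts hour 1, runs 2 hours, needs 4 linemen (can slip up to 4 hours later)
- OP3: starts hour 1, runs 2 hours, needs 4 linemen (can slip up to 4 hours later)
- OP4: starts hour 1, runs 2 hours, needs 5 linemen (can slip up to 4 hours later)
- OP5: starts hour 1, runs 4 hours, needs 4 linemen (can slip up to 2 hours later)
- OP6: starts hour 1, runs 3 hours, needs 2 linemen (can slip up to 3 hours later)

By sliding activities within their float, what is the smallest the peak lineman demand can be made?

11

Early-start (OP1@1, OP2@1, OP3@1, OP4@1, OP5@1, OP6@1) gives peak 22: h1:22  h2:22  h3:9  h4:7  h5:0  h6:0.
Shift OP4→5, OP5→3, OP6→3.
Schedule OP1@1, OP2@1, OP3@1, OP4@5, OP5@3, OP6@3: h1:11  h2:11  h3:9  h4:9  h5:11  h6:9 — peak 11.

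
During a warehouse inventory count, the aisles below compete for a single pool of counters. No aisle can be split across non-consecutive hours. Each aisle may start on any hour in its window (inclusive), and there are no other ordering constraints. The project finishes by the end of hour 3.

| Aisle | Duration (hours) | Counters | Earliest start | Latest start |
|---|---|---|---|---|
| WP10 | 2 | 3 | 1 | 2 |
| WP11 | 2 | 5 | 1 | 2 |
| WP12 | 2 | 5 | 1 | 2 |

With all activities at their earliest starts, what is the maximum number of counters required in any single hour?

13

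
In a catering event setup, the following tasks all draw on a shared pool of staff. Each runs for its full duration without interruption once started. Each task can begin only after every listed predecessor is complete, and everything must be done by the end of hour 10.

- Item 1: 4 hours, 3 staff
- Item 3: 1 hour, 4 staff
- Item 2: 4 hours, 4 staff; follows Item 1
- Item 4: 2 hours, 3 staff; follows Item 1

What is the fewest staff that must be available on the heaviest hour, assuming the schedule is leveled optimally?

7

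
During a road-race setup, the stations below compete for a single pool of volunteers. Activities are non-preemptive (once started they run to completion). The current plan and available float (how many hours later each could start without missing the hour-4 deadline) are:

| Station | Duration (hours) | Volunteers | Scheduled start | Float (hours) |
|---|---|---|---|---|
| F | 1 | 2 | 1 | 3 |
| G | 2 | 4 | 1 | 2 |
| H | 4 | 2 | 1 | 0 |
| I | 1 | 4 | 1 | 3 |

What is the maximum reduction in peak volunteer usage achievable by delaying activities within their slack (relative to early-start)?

Early-start peak: h1:12  h2:6  h3:2  h4:2 ⇒ 12.
Leveled (F@1, G@2, H@1, I@4): h1:4  h2:6  h3:6  h4:6 ⇒ 6.
Reduction 12 − 6 = 6.

6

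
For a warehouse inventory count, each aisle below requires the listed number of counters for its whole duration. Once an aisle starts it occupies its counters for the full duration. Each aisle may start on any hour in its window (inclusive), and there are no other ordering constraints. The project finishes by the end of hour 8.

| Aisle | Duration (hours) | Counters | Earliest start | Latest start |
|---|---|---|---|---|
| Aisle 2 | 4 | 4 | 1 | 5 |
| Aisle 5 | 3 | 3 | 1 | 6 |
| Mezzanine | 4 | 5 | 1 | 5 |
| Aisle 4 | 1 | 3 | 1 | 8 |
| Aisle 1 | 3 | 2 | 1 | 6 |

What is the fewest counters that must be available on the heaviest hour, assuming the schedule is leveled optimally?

7

Early-start (Aisle 2@1, Aisle 5@1, Mezzanine@1, Aisle 4@1, Aisle 1@1) gives peak 17: h1:17  h2:14  h3:14  h4:9  h5:0  h6:0  h7:0  h8:0.
Shift Mezzanine→5, Aisle 4→4, Aisle 1→5.
Schedule Aisle 2@1, Aisle 5@1, Mezzanine@5, Aisle 4@4, Aisle 1@5: h1:7  h2:7  h3:7  h4:7  h5:7  h6:7  h7:7  h8:5 — peak 7.
Total counter-hours = 54 over 8 hours ⇒ peak ≥ ⌈54/8⌉ = 7, so 7 is optimal.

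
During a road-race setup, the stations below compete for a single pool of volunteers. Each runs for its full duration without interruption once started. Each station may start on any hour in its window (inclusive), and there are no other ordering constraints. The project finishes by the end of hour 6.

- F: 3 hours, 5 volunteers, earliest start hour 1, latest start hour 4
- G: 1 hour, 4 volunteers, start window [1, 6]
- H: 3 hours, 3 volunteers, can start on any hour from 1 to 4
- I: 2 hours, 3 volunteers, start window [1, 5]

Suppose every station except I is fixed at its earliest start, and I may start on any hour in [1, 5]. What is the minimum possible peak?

I@1: h1:15  h2:11  h3:8  h4:0  h5:0  h6:0 → peak 15
I@2: h1:12  h2:11  h3:11  h4:0  h5:0  h6:0 → peak 12
I@3: h1:12  h2:8  h3:11  h4:3  h5:0  h6:0 → peak 12
I@4: h1:12  h2:8  h3:8  h4:3  h5:3  h6:0 → peak 12
I@5: h1:12  h2:8  h3:8  h4:0  h5:3  h6:3 → peak 12
Best is I@2, peak 12.

12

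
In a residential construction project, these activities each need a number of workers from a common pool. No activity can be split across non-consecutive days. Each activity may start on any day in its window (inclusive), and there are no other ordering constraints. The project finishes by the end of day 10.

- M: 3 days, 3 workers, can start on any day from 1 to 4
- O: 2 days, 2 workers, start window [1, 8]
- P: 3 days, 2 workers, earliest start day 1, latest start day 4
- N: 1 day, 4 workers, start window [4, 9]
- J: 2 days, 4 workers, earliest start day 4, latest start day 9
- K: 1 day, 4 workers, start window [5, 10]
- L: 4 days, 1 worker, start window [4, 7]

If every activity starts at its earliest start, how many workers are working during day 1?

7

At early start, day 1 has: M, O, P.
Demand: 3 + 2 + 2 = 7.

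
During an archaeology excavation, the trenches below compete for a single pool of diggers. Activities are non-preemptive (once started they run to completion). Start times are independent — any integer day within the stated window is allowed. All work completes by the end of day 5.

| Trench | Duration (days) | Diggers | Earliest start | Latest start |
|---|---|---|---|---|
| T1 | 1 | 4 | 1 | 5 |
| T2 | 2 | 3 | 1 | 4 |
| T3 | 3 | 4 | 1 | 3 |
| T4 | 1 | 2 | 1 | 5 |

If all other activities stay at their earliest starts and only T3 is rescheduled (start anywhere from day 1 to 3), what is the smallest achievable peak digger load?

9

T3@1: d1:13  d2:7  d3:4  d4:0  d5:0 → peak 13
T3@2: d1:9  d2:7  d3:4  d4:4  d5:0 → peak 9
T3@3: d1:9  d2:3  d3:4  d4:4  d5:4 → peak 9
Best is T3@2, peak 9.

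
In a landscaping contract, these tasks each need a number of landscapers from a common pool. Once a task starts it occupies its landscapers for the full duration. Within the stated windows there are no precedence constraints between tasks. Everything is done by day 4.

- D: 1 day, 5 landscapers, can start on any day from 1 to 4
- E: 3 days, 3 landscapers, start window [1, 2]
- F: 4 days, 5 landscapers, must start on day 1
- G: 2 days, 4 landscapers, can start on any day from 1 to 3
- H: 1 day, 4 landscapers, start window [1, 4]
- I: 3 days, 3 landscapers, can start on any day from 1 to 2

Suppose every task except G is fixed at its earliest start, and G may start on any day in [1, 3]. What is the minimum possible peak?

20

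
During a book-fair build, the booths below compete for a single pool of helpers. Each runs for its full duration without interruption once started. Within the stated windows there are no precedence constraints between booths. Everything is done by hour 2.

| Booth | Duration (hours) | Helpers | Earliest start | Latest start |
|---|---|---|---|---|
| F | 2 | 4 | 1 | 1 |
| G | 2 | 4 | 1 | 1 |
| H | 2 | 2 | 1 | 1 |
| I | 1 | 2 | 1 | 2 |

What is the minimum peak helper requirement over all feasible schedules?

Schedule F@1, G@1, H@1, I@1: h1:12  h2:10 — peak 12.
No arrangement of the 2 feasible schedules does better.

12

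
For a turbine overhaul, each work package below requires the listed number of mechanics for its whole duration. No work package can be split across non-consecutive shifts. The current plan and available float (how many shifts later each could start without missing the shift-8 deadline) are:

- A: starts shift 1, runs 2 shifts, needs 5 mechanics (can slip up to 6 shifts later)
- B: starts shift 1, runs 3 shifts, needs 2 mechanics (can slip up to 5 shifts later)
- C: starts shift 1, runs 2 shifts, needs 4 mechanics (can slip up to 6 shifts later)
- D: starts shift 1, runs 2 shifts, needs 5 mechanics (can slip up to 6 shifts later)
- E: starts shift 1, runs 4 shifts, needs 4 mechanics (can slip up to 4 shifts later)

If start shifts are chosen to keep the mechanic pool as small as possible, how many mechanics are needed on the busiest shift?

8

Early-start (A@1, B@1, C@1, D@1, E@1) gives peak 20: s1:20  s2:20  s3:6  s4:4  s5:0  s6:0  s7:0  s8:0.
Shift C→4, D→7, E→3.
Schedule A@1, B@1, C@4, D@7, E@3: s1:7  s2:7  s3:6  s4:8  s5:8  s6:4  s7:5  s8:5 — peak 8.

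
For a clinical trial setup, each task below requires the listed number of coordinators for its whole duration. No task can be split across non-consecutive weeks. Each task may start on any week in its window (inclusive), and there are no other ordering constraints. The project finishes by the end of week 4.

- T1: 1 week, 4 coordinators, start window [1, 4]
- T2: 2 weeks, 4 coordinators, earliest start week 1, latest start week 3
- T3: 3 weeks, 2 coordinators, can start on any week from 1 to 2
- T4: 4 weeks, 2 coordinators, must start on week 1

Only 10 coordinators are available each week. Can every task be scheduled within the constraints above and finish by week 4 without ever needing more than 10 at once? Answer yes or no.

yes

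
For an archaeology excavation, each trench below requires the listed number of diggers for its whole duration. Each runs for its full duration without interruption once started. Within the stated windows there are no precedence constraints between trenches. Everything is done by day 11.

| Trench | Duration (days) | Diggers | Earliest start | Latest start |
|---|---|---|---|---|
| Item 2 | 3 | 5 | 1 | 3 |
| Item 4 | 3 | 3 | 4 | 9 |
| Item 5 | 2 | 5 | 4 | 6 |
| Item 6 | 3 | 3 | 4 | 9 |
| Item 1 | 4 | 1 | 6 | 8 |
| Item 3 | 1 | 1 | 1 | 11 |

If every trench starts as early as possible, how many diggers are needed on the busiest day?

11

Early-start schedule: Item 2@1, Item 4@4, Item 5@4, Item 6@4, Item 1@6, Item 3@1.
Load per day: day 1: 6, day 2: 5, day 3: 5, day 4: 11, day 5: 11, day 6: 7, day 7: 1, day 8: 1, day 9: 1, day 10: 0, day 11: 0.
Peak is 11.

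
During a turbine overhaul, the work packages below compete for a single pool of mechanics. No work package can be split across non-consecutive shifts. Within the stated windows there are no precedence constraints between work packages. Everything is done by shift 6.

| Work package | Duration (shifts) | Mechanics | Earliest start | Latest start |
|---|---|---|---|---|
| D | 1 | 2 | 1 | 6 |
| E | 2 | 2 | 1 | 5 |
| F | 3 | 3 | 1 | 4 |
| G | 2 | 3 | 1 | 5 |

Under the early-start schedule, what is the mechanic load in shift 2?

At early start, shift 2 has: E, F, G.
Demand: 2 + 3 + 3 = 8.

8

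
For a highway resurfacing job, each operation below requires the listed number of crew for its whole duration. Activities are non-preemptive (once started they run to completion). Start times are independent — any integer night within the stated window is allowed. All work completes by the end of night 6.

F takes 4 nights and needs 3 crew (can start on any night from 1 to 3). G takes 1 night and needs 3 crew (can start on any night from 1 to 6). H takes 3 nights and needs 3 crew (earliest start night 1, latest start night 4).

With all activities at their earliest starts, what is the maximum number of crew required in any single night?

Early-start schedule: F@1, G@1, H@1.
Load per night: night 1: 9, night 2: 6, night 3: 6, night 4: 3, night 5: 0, night 6: 0.
Peak is 9.

9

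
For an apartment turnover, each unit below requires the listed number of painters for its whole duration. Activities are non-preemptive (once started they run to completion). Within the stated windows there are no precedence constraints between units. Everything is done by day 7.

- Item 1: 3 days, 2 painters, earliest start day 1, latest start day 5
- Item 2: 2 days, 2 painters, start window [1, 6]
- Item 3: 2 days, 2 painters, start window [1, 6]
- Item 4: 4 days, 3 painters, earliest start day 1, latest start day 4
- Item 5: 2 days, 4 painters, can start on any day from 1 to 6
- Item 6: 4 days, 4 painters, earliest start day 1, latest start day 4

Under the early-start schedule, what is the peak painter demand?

Early-start schedule: Item 1@1, Item 2@1, Item 3@1, Item 4@1, Item 5@1, Item 6@1.
Load per day: day 1: 17, day 2: 17, day 3: 9, day 4: 7, day 5: 0, day 6: 0, day 7: 0.
Peak is 17.

17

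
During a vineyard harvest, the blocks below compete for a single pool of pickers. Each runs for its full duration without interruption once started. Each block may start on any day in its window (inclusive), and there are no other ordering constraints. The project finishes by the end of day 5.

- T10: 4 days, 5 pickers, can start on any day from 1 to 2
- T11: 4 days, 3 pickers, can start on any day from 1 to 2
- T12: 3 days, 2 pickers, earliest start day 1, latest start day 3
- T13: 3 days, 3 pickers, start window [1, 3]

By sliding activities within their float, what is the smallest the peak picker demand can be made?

13

Schedule T10@1, T11@1, T12@1, T13@1: d1:13  d2:13  d3:13  d4:8  d5:0 — peak 13.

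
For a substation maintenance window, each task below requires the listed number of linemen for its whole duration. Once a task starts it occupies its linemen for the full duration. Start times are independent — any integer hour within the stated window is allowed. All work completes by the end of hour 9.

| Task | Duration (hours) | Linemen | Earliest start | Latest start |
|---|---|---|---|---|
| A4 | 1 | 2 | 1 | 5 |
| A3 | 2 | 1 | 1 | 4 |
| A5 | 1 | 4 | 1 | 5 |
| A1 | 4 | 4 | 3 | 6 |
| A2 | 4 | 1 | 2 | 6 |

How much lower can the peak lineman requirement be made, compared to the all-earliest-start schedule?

Early-start peak: h1:7  h2:2  h3:5  h4:5  h5:5  h6:4  h7:0  h8:0  h9:0 ⇒ 7.
Leveled (A4@2, A3@2, A5@1, A1@6, A2@2): h1:4  h2:4  h3:2  h4:1  h5:1  h6:4  h7:4  h8:4  h9:4 ⇒ 4.
Reduction 7 − 4 = 3.

3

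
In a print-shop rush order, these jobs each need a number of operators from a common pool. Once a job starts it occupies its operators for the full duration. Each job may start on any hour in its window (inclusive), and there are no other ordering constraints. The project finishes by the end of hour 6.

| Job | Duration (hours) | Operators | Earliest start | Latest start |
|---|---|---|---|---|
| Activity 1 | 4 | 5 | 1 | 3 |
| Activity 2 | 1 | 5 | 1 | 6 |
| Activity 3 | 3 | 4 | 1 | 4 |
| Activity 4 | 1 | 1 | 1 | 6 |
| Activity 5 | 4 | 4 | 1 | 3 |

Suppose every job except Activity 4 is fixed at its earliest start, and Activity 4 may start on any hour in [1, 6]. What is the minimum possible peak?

Activity 4@1: h1:19  h2:13  h3:13  h4:9  h5:0  h6:0 → peak 19
Activity 4@2: h1:18  h2:14  h3:13  h4:9  h5:0  h6:0 → peak 18
Activity 4@3: h1:18  h2:13  h3:14  h4:9  h5:0  h6:0 → peak 18
Activity 4@4: h1:18  h2:13  h3:13  h4:10  h5:0  h6:0 → peak 18
Activity 4@5: h1:18  h2:13  h3:13  h4:9  h5:1  h6:0 → peak 18
Activity 4@6: h1:18  h2:13  h3:13  h4:9  h5:0  h6:1 → peak 18
Best is Activity 4@2, peak 18.

18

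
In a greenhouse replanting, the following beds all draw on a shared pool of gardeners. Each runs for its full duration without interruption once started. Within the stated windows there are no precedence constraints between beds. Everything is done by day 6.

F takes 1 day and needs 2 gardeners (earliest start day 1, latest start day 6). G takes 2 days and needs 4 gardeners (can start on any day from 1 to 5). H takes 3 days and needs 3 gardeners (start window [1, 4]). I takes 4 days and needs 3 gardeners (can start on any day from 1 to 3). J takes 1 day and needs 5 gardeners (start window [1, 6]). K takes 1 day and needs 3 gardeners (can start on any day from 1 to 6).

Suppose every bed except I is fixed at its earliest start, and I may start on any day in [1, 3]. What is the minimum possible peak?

I@1: d1:20  d2:10  d3:6  d4:3  d5:0  d6:0 → peak 20
I@2: d1:17  d2:10  d3:6  d4:3  d5:3  d6:0 → peak 17
I@3: d1:17  d2:7  d3:6  d4:3  d5:3  d6:3 → peak 17
Best is I@2, peak 17.

17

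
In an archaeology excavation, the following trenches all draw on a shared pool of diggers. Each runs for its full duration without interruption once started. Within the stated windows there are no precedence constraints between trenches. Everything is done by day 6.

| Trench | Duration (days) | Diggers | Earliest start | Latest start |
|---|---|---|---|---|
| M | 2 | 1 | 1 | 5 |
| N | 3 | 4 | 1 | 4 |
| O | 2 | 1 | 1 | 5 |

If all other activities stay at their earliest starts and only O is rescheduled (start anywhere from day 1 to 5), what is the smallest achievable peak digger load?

5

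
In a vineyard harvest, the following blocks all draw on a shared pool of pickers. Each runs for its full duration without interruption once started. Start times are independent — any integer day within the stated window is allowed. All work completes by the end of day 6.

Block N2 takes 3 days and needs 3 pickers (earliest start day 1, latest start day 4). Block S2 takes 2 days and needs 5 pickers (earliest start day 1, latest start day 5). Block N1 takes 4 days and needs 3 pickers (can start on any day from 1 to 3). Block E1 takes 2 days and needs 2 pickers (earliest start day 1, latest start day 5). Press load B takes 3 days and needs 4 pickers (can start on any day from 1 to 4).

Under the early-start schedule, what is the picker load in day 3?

10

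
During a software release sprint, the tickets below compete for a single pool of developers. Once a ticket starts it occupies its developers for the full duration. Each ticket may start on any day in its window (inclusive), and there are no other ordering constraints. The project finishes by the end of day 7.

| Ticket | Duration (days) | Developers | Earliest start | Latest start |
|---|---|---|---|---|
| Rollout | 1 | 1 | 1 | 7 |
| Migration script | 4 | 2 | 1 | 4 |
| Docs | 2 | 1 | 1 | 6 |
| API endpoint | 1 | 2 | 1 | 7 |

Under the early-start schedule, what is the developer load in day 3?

At early start, day 3 has: Migration script.
Demand: 2 = 2.

2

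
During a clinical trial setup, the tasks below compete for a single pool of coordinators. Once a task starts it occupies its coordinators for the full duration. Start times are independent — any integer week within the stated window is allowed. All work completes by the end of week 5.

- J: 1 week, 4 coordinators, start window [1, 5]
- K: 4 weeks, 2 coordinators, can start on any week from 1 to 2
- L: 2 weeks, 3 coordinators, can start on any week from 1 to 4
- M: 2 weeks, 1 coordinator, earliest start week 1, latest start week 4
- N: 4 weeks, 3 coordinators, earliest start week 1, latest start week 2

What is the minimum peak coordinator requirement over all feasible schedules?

8

Early-start (J@1, K@1, L@1, M@1, N@1) gives peak 13: w1:13  w2:9  w3:5  w4:5  w5:0.
Shift L→2, M→4, N→2.
Schedule J@1, K@1, L@2, M@4, N@2: w1:6  w2:8  w3:8  w4:6  w5:4 — peak 8.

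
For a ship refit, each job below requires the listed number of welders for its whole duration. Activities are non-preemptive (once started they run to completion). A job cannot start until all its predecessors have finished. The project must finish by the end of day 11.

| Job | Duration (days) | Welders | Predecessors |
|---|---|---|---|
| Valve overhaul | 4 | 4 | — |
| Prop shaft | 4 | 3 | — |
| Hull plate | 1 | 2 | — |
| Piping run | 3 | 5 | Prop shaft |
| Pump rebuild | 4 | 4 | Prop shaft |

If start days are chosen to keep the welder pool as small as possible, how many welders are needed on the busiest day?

Early-start (Valve overhaul@1, Prop shaft@1, Hull plate@1, Piping run@5, Pump rebuild@5) gives peak 9: d1:9  d2:7  d3:7  d4:7  d5:9  d6:9  d7:9  d8:4  d9:0  d10:0  d11:0.
Shift Hull plate→5, Pump rebuild→8.
Schedule Valve overhaul@1, Prop shaft@1, Hull plate@5, Piping run@5, Pump rebuild@8: d1:7  d2:7  d3:7  d4:7  d5:7  d6:5  d7:5  d8:4  d9:4  d10:4  d11:4 — peak 7.

7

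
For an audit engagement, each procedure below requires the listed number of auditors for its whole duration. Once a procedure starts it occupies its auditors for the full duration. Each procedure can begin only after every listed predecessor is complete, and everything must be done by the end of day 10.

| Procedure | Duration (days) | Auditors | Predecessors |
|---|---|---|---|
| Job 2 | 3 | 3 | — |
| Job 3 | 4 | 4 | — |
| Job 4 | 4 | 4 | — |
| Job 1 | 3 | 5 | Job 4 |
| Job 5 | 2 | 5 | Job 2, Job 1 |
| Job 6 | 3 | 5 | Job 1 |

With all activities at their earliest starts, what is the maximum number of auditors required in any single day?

Early-start schedule: Job 2@1, Job 3@1, Job 4@1, Job 1@5, Job 5@8, Job 6@8.
Load per day: day 1: 11, day 2: 11, day 3: 11, day 4: 8, day 5: 5, day 6: 5, day 7: 5, day 8: 10, day 9: 10, day 10: 5.
Peak is 11.

11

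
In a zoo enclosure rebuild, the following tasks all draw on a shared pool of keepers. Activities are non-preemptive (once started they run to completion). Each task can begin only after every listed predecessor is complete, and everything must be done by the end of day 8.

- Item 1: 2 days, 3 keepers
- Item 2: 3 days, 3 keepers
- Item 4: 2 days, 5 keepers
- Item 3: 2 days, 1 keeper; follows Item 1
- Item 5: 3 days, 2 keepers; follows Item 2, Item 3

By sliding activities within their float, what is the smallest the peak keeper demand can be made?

6

Early-start (Item 1@1, Item 2@1, Item 4@1, Item 3@3, Item 5@5) gives peak 11: d1:11  d2:11  d3:4  d4:1  d5:2  d6:2  d7:2  d8:0.
Shift Item 4→4, Item 5→6.
Schedule Item 1@1, Item 2@1, Item 4@4, Item 3@3, Item 5@6: d1:6  d2:6  d3:4  d4:6  d5:5  d6:2  d7:2  d8:2 — peak 6.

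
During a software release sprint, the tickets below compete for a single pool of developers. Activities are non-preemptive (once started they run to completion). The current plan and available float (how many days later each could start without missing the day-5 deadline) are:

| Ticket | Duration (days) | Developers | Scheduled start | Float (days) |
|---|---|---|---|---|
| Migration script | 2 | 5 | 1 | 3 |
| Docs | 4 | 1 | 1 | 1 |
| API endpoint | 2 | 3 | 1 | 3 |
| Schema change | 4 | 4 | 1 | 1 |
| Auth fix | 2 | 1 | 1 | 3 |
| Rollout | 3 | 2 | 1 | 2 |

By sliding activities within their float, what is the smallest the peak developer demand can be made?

Early-start (Migration script@1, Docs@1, API endpoint@1, Schema change@1, Auth fix@1, Rollout@1) gives peak 16: d1:16  d2:16  d3:7  d4:5  d5:0.
Shift API endpoint→3, Rollout→3.
Schedule Migration script@1, Docs@1, API endpoint@3, Schema change@1, Auth fix@1, Rollout@3: d1:11  d2:11  d3:10  d4:10  d5:2 — peak 11.

11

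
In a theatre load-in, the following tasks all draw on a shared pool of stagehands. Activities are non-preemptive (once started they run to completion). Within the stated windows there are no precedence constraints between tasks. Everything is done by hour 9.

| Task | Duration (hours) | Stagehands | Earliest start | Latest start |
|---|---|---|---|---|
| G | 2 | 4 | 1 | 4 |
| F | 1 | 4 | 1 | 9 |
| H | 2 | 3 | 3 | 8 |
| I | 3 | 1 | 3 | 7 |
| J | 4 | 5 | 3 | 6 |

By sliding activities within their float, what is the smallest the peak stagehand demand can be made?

5

Early-start (G@1, F@1, H@3, I@3, J@3) gives peak 9: h1:8  h2:4  h3:9  h4:9  h5:6  h6:5  h7:0  h8:0  h9:0.
Shift F→3, H→4, J→6.
Schedule G@1, F@3, H@4, I@3, J@6: h1:4  h2:4  h3:5  h4:4  h5:4  h6:5  h7:5  h8:5  h9:5 — peak 5.
Total stagehand-hours = 41 over 9 hours ⇒ peak ≥ ⌈41/9⌉ = 5, so 5 is optimal.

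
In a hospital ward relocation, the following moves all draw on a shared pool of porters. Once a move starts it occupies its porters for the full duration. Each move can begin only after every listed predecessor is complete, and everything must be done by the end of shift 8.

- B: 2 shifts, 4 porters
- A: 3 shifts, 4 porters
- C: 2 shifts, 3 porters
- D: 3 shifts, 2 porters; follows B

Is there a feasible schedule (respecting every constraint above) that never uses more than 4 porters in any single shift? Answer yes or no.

no

The minimum achievable peak is 5; 4 < 5, so no feasible schedule stays within the cap.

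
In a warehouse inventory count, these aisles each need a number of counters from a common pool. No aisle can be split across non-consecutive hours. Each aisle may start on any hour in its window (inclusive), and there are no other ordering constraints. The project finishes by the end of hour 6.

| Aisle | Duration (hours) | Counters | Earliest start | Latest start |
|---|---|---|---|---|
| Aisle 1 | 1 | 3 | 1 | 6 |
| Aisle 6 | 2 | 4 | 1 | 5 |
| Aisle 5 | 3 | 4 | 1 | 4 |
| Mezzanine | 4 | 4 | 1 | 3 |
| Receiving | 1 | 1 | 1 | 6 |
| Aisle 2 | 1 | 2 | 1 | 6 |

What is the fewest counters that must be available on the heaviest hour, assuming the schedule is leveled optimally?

8

Early-start (Aisle 1@1, Aisle 6@1, Aisle 5@1, Mezzanine@1, Receiving@1, Aisle 2@1) gives peak 18: h1:18  h2:12  h3:8  h4:4  h5:0  h6:0.
Shift Aisle 5→2, Mezzanine→3, Aisle 2→5.
Schedule Aisle 1@1, Aisle 6@1, Aisle 5@2, Mezzanine@3, Receiving@1, Aisle 2@5: h1:8  h2:8  h3:8  h4:8  h5:6  h6:4 — peak 8.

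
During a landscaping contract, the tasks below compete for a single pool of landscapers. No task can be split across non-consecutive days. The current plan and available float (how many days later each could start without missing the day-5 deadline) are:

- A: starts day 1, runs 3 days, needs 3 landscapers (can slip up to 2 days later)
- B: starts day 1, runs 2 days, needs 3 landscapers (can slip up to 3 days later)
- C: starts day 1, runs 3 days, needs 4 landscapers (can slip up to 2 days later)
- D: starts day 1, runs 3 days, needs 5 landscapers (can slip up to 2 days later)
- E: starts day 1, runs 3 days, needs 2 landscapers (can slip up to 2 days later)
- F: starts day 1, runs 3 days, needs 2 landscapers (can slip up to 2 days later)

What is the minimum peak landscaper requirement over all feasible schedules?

16

Early-start (A@1, B@1, C@1, D@1, E@1, F@1) gives peak 19: d1:19  d2:19  d3:16  d4:0  d5:0.
Shift E→3, F→3.
Schedule A@1, B@1, C@1, D@1, E@3, F@3: d1:15  d2:15  d3:16  d4:4  d5:4 — peak 16.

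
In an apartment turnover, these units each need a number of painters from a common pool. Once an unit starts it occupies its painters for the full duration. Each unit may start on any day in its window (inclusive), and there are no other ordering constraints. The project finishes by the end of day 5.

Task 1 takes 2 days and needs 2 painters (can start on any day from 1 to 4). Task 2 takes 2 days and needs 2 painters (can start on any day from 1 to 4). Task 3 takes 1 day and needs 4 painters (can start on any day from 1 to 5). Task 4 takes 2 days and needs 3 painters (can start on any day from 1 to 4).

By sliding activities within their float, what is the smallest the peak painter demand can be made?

4

Early-start (Task 1@1, Task 2@1, Task 3@1, Task 4@1) gives peak 11: d1:11  d2:7  d3:0  d4:0  d5:0.
Shift Task 3→3, Task 4→4.
Schedule Task 1@1, Task 2@1, Task 3@3, Task 4@4: d1:4  d2:4  d3:4  d4:3  d5:3 — peak 4.
Total painter-days = 18 over 5 days ⇒ peak ≥ ⌈18/5⌉ = 4, so 4 is optimal.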